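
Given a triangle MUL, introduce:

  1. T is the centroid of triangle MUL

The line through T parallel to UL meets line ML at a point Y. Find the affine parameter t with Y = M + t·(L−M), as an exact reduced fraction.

t = 2/3

Choose coordinates M = (0, 0), U = (1, 0), L = (0, 1).
1. T is the centroid of triangle MUL ⇒ T = (1/3, 1/3)
through T parallel to UL: direction (-1, 1); meets ML at Y = (0, 2/3)
Y = M + t·(L−M) with t = 2/3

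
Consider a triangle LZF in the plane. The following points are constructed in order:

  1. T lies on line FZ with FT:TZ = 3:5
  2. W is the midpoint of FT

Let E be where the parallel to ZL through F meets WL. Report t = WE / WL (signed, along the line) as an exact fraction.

Choose coordinates L = (0, 0), Z = (1, 0), F = (0, 1).
1. T lies on line FZ with FT:TZ = 3:5 ⇒ T = (3/8, 5/8)
2. W is the midpoint of FT ⇒ W = (3/16, 13/16)
through F parallel to ZL: direction (-1, 0); meets WL at E = (3/13, 1)
E = W + t·(L−W) with t = -3/13

t = -3/13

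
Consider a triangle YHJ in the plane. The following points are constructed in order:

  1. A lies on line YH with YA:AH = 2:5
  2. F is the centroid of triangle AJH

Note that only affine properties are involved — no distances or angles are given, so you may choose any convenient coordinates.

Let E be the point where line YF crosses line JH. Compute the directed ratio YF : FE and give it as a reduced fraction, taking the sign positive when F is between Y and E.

Set Y = (0, 0), H = (1, 0), J = (0, 1); any affine frame gives the same invariant.
1. A lies on line YH with YA:AH = 2:5 ⇒ A = (2/7, 0)
2. F is the centroid of triangle AJH ⇒ F = (3/7, 1/3)
line YF meets JH at E = (9/16, 7/16)
F = Y + t·(E−Y) with t = 16/21, so YF:FE = 16/21:5/21

YF:FE = 16/5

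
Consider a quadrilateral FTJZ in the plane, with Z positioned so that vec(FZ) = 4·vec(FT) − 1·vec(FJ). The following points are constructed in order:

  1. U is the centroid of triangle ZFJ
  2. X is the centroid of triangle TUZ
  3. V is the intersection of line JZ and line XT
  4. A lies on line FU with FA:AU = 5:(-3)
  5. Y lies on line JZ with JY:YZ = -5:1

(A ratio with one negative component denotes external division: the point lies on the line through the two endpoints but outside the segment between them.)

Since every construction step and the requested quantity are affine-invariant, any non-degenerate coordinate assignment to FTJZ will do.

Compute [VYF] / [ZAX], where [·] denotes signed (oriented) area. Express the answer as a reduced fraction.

[VYF]:[ZAX] = -27/26

Set F = (0, 0), T = (1, 0), J = (0, 1), Z = (4, -1); any affine frame gives the same invariant.
1. U is the centroid of triangle ZFJ ⇒ U = (4/3, 0)
2. X is the centroid of triangle TUZ ⇒ X = (19/9, -1/3)
3. V is the intersection of line JZ and line XT ⇒ V = (7/2, -3/4)
4. A lies on line FU with FA:AU = 5:(-3) ⇒ A = (10/3, 0)
5. Y lies on line JZ with JY:YZ = -5:1 ⇒ Y = (5, -3/2)
2·[VYF] = -3/2, 2·[ZAX] = 13/9
[VYF]:[ZAX] = -3/2:13/9 = -27/26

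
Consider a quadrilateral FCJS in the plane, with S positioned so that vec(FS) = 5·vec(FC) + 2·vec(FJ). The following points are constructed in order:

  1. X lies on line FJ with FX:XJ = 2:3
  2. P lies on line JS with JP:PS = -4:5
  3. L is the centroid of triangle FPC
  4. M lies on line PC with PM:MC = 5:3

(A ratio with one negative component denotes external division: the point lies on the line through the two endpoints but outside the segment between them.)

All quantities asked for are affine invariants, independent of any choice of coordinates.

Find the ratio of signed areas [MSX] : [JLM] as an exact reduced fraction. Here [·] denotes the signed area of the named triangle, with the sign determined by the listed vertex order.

[MSX]:[JLM] = 81/7

Work in coordinates with F = (0, 0), C = (1, 0), J = (0, 1), S = (5, 2).
1. X lies on line FJ with FX:XJ = 2:3 ⇒ X = (0, 2/5)
2. P lies on line JS with JP:PS = -4:5 ⇒ P = (-20, -3)
3. L is the centroid of triangle FPC ⇒ L = (-19/3, -1)
4. M lies on line PC with PM:MC = 5:3 ⇒ M = (-55/8, -9/8)
2·[MSX] = -27/8, 2·[JLM] = -7/24
[MSX]:[JLM] = -27/8:-7/24 = 81/7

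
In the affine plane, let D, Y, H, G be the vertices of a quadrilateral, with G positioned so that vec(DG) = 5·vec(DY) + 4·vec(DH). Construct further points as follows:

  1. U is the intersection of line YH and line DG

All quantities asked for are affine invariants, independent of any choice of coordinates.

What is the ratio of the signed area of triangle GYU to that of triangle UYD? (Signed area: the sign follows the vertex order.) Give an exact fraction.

Set D = (0, 0), Y = (1, 0), H = (0, 1), G = (5, 4); any affine frame gives the same invariant.
1. U is the intersection of line YH and line DG ⇒ U = (5/9, 4/9)
2·[GYU] = -32/9, 2·[UYD] = -4/9
[GYU]:[UYD] = -32/9:-4/9 = 8

[GYU]:[UYD] = 8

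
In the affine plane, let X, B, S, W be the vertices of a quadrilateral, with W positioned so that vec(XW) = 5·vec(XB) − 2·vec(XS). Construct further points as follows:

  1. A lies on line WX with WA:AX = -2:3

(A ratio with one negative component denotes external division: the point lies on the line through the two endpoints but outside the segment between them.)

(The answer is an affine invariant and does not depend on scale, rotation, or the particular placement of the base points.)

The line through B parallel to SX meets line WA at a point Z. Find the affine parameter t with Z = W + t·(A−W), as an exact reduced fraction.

t = -2/5

Set X = (0, 0), B = (1, 0), S = (0, 1), W = (5, -2); any affine frame gives the same invariant.
1. A lies on line WX with WA:AX = -2:3 ⇒ A = (15, -6)
through B parallel to SX: direction (0, -1); meets WA at Z = (1, -2/5)
Z = W + t·(A−W) with t = -2/5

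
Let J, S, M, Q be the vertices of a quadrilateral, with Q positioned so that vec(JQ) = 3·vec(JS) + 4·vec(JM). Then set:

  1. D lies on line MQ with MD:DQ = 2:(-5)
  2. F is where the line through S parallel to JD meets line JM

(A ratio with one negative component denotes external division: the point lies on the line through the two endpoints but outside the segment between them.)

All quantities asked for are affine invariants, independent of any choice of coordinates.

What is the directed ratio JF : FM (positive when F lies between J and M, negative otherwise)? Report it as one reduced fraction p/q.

Work in coordinates with J = (0, 0), S = (1, 0), M = (0, 1), Q = (3, 4).
1. D lies on line MQ with MD:DQ = 2:(-5) ⇒ D = (-2, -1)
2. F is where the line through S parallel to JD meets line JM ⇒ F = (0, -1/2)
F = J + t·(M−J) with t = -1/2, so JF:FM = t:(1−t) = -1/2:3/2

JF:FM = -1/3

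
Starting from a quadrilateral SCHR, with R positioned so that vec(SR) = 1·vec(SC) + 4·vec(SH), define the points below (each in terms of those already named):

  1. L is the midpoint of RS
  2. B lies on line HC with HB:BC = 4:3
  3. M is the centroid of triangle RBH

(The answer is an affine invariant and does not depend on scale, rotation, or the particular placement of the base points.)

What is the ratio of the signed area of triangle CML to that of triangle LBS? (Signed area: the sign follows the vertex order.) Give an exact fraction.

Choose coordinates S = (0, 0), C = (1, 0), H = (0, 1), R = (1, 4).
1. L is the midpoint of RS ⇒ L = (1/2, 2)
2. B lies on line HC with HB:BC = 4:3 ⇒ B = (4/7, 3/7)
3. M is the centroid of triangle RBH ⇒ M = (11/21, 38/21)
2·[CML] = -1/21, 2·[LBS] = -13/14
[CML]:[LBS] = -1/21:-13/14 = 2/39

[CML]:[LBS] = 2/39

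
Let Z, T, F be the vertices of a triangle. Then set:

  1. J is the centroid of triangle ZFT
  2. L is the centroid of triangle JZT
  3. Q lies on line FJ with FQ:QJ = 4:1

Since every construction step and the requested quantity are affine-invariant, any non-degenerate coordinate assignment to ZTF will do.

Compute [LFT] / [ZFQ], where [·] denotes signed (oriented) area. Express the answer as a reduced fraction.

Work in coordinates with Z = (0, 0), T = (1, 0), F = (0, 1).
1. J is the centroid of triangle ZFT ⇒ J = (1/3, 1/3)
2. L is the centroid of triangle JZT ⇒ L = (4/9, 1/9)
3. Q lies on line FJ with FQ:QJ = 4:1 ⇒ Q = (4/15, 7/15)
2·[LFT] = -4/9, 2·[ZFQ] = -4/15
[LFT]:[ZFQ] = -4/9:-4/15 = 5/3

[LFT]:[ZFQ] = 5/3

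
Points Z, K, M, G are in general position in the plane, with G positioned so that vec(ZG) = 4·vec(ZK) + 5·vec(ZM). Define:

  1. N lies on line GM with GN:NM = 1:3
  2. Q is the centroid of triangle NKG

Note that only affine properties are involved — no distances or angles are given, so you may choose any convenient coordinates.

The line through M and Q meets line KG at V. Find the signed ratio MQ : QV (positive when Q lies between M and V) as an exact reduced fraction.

Choose coordinates Z = (0, 0), K = (1, 0), M = (0, 1), G = (4, 5).
1. N lies on line GM with GN:NM = 1:3 ⇒ N = (3, 4)
2. Q is the centroid of triangle NKG ⇒ Q = (8/3, 3)
line MQ meets KG at V = (32/11, 35/11)
Q = M + t·(V−M) with t = 11/12, so MQ:QV = 11/12:1/12

MQ:QV = 11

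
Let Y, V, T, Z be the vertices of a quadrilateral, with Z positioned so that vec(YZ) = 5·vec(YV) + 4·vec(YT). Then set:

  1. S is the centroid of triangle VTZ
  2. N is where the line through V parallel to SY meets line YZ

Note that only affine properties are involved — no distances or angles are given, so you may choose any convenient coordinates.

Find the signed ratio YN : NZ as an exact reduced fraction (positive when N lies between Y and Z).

Work in coordinates with Y = (0, 0), V = (1, 0), T = (0, 1), Z = (5, 4).
1. S is the centroid of triangle VTZ ⇒ S = (2, 5/3)
2. N is where the line through V parallel to SY meets line YZ ⇒ N = (25, 20)
N = Y + t·(Z−Y) with t = 5, so YN:NZ = t:(1−t) = 5:-4

YN:NZ = -5/4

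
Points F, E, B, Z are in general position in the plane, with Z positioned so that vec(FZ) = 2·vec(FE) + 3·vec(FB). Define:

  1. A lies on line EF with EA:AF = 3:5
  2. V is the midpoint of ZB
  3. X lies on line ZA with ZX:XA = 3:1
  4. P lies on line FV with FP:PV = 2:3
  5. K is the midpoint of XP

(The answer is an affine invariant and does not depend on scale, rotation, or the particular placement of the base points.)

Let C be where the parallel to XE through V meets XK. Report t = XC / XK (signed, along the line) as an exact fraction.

Assign F = (0, 0), E = (1, 0), B = (0, 1), Z = (2, 3) — the answer is frame-independent, so this choice is without loss of generality.
1. A lies on line EF with EA:AF = 3:5 ⇒ A = (5/8, 0)
2. V is the midpoint of ZB ⇒ V = (1, 2)
3. X lies on line ZA with ZX:XA = 3:1 ⇒ X = (31/32, 3/4)
4. P lies on line FV with FP:PV = 2:3 ⇒ P = (2/5, 4/5)
5. K is the midpoint of XP ⇒ K = (219/320, 31/40)
through V parallel to XE: direction (1/32, -3/4); meets XK at C = (1145/1088, 101/136)
C = X + t·(K−X) with t = -5/17

t = -5/17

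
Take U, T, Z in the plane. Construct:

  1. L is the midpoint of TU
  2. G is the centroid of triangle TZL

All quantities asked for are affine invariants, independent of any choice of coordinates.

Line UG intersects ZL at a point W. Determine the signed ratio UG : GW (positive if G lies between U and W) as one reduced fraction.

Assign U = (0, 0), T = (1, 0), Z = (0, 1) — the answer is frame-independent, so this choice is without loss of generality.
1. L is the midpoint of TU ⇒ L = (1/2, 0)
2. G is the centroid of triangle TZL ⇒ G = (1/2, 1/3)
line UG meets ZL at W = (3/8, 1/4)
G = U + t·(W−U) with t = 4/3, so UG:GW = 4/3:-1/3

UG:GW = -4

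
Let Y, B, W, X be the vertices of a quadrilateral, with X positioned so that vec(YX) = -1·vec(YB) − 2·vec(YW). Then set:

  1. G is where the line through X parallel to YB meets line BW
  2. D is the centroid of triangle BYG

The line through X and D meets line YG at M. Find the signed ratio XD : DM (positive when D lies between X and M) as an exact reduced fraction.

Work in coordinates with Y = (0, 0), B = (1, 0), W = (0, 1), X = (-1, -2).
1. G is where the line through X parallel to YB meets line BW ⇒ G = (3, -2)
2. D is the centroid of triangle BYG ⇒ D = (4/3, -2/3)
line XD meets YG at M = (15/13, -10/13)
D = X + t·(M−X) with t = 13/12, so XD:DM = 13/12:-1/12

XD:DM = -13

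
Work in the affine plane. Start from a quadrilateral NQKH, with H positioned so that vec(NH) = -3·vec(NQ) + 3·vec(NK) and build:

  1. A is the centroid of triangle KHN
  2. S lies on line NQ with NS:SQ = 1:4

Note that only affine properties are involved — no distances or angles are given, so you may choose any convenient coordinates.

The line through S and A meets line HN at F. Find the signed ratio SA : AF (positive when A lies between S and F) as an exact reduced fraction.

Choose coordinates N = (0, 0), Q = (1, 0), K = (0, 1), H = (-3, 3).
1. A is the centroid of triangle KHN ⇒ A = (-1, 4/3)
2. S lies on line NQ with NS:SQ = 1:4 ⇒ S = (1/5, 0)
line SA meets HN at F = (2, -2)
A = S + t·(F−S) with t = -2/3, so SA:AF = -2/3:5/3

SA:AF = -2/5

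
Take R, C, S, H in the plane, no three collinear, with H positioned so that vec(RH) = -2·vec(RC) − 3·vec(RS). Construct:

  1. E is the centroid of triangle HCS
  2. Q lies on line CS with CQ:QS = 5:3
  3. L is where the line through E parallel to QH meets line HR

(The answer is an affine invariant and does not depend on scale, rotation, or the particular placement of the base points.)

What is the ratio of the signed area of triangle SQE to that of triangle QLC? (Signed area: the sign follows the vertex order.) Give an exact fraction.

[SQE]:[QLC] = 3/35

Assign R = (0, 0), C = (1, 0), S = (0, 1), H = (-2, -3) — the answer is frame-independent, so this choice is without loss of generality.
1. E is the centroid of triangle HCS ⇒ E = (-1/3, -2/3)
2. Q lies on line CS with CQ:QS = 5:3 ⇒ Q = (3/8, 5/8)
3. L is where the line through E parallel to QH meets line HR ⇒ L = (6, 9)
2·[SQE] = -3/4, 2·[QLC] = -35/4
[SQE]:[QLC] = -3/4:-35/4 = 3/35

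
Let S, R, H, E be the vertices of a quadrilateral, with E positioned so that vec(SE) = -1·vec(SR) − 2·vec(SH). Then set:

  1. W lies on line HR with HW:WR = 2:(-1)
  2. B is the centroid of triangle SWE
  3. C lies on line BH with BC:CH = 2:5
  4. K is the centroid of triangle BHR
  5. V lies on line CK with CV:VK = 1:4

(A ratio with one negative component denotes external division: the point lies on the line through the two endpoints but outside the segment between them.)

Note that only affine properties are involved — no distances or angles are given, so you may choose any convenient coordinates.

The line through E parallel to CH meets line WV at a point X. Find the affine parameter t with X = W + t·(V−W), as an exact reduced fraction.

t = 57/29

Assign S = (0, 0), R = (1, 0), H = (0, 1), E = (-1, -2) — the answer is frame-independent, so this choice is without loss of generality.
1. W lies on line HR with HW:WR = 2:(-1) ⇒ W = (2, -1)
2. B is the centroid of triangle SWE ⇒ B = (1/3, -1)
3. C lies on line BH with BC:CH = 2:5 ⇒ C = (5/21, -3/7)
4. K is the centroid of triangle BHR ⇒ K = (4/9, 0)
5. V lies on line CK with CV:VK = 1:4 ⇒ V = (88/315, -12/35)
through E parallel to CH: direction (-5/21, 10/7); meets WV at X = (-4208/3045, 296/1015)
X = W + t·(V−W) with t = 57/29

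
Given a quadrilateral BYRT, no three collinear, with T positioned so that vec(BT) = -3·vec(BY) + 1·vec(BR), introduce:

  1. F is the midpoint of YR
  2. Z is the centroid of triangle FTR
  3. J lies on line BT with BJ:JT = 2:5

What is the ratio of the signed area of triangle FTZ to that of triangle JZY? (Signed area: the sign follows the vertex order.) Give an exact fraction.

Set B = (0, 0), Y = (1, 0), R = (0, 1), T = (-3, 1); any affine frame gives the same invariant.
1. F is the midpoint of YR ⇒ F = (1/2, 1/2)
2. Z is the centroid of triangle FTR ⇒ Z = (-5/6, 5/6)
3. J lies on line BT with BJ:JT = 2:5 ⇒ J = (-6/7, 2/7)
2·[FTZ] = -1/2, 2·[JZY] = -43/42
[FTZ]:[JZY] = -1/2:-43/42 = 21/43

[FTZ]:[JZY] = 21/43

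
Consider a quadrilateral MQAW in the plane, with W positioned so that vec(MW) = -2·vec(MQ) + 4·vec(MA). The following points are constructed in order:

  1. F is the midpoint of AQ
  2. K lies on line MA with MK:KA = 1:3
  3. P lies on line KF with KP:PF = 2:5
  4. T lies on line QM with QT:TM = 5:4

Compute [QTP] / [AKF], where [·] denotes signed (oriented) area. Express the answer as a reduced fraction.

Work in coordinates with M = (0, 0), Q = (1, 0), A = (0, 1), W = (-2, 4).
1. F is the midpoint of AQ ⇒ F = (1/2, 1/2)
2. K lies on line MA with MK:KA = 1:3 ⇒ K = (0, 1/4)
3. P lies on line KF with KP:PF = 2:5 ⇒ P = (1/7, 9/28)
4. T lies on line QM with QT:TM = 5:4 ⇒ T = (4/9, 0)
2·[QTP] = -5/28, 2·[AKF] = 3/8
[QTP]:[AKF] = -5/28:3/8 = -10/21

[QTP]:[AKF] = -10/21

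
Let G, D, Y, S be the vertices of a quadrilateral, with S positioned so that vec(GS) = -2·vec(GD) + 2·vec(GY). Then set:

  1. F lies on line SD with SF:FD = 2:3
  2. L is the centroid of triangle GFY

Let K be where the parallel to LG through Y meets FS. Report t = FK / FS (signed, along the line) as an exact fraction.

Assign G = (0, 0), D = (1, 0), Y = (0, 1), S = (-2, 2) — the answer is frame-independent, so this choice is without loss of generality.
1. F lies on line SD with SF:FD = 2:3 ⇒ F = (-4/5, 6/5)
2. L is the centroid of triangle GFY ⇒ L = (-4/15, 11/15)
through Y parallel to LG: direction (4/15, -11/15); meets FS at K = (4/25, 14/25)
K = F + t·(S−F) with t = -4/5

t = -4/5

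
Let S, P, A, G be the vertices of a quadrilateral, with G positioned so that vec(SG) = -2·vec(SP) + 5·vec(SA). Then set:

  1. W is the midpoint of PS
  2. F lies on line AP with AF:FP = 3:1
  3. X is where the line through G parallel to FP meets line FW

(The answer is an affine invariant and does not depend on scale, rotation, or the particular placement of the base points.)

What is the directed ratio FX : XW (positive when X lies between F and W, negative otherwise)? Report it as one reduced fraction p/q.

FX:XW = -4/5

Set S = (0, 0), P = (1, 0), A = (0, 1), G = (-2, 5); any affine frame gives the same invariant.
1. W is the midpoint of PS ⇒ W = (1/2, 0)
2. F lies on line AP with AF:FP = 3:1 ⇒ F = (3/4, 1/4)
3. X is where the line through G parallel to FP meets line FW ⇒ X = (7/4, 5/4)
X = F + t·(W−F) with t = -4, so FX:XW = t:(1−t) = -4:5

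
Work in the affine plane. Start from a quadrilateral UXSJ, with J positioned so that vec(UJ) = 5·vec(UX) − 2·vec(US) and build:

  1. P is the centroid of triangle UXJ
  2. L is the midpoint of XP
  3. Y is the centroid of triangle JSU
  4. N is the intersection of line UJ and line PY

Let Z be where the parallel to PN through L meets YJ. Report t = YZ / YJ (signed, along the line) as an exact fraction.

Work in coordinates with U = (0, 0), X = (1, 0), S = (0, 1), J = (5, -2).
1. P is the centroid of triangle UXJ ⇒ P = (2, -2/3)
2. L is the midpoint of XP ⇒ L = (3/2, -1/3)
3. Y is the centroid of triangle JSU ⇒ Y = (5/3, -1/3)
4. N is the intersection of line UJ and line PY ⇒ N = (20/9, -8/9)
through L parallel to PN: direction (2/9, -2/9); meets YJ at Z = (4/3, -1/6)
Z = Y + t·(J−Y) with t = -1/10

t = -1/10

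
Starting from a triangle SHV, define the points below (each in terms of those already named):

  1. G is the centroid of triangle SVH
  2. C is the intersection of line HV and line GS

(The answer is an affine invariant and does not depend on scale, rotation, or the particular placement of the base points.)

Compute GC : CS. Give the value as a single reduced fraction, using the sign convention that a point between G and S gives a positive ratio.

Assign S = (0, 0), H = (1, 0), V = (0, 1) — the answer is frame-independent, so this choice is without loss of generality.
1. G is the centroid of triangle SVH ⇒ G = (1/3, 1/3)
2. C is the intersection of line HV and line GS ⇒ C = (1/2, 1/2)
C = G + t·(S−G) with t = -1/2, so GC:CS = t:(1−t) = -1/2:3/2

GC:CS = -1/3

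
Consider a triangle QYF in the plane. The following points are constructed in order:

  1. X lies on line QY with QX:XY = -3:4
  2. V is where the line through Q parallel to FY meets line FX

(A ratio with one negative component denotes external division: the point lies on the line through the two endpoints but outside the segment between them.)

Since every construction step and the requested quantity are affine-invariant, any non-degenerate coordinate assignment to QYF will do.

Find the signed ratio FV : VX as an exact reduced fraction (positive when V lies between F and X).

FV:VX = 1/3

Choose coordinates Q = (0, 0), Y = (1, 0), F = (0, 1).
1. X lies on line QY with QX:XY = -3:4 ⇒ X = (-3, 0)
2. V is where the line through Q parallel to FY meets line FX ⇒ V = (-3/4, 3/4)
V = F + t·(X−F) with t = 1/4, so FV:VX = t:(1−t) = 1/4:3/4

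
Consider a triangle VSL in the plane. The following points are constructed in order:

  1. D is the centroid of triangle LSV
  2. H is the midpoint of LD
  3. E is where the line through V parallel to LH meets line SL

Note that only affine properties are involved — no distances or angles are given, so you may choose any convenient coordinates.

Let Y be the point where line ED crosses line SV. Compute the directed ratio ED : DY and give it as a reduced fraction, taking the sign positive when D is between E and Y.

ED:DY = 5

Choose coordinates V = (0, 0), S = (1, 0), L = (0, 1).
1. D is the centroid of triangle LSV ⇒ D = (1/3, 1/3)
2. H is the midpoint of LD ⇒ H = (1/6, 2/3)
3. E is where the line through V parallel to LH meets line SL ⇒ E = (-1, 2)
line ED meets SV at Y = (3/5, 0)
D = E + t·(Y−E) with t = 5/6, so ED:DY = 5/6:1/6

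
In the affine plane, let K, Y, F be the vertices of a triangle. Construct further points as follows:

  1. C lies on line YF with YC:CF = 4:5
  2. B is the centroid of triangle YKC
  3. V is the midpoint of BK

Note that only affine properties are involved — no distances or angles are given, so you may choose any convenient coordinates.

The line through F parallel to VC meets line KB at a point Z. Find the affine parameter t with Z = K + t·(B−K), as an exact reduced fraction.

t = -2

Choose coordinates K = (0, 0), Y = (1, 0), F = (0, 1).
1. C lies on line YF with YC:CF = 4:5 ⇒ C = (5/9, 4/9)
2. B is the centroid of triangle YKC ⇒ B = (14/27, 4/27)
3. V is the midpoint of BK ⇒ V = (7/27, 2/27)
through F parallel to VC: direction (8/27, 10/27); meets KB at Z = (-28/27, -8/27)
Z = K + t·(B−K) with t = -2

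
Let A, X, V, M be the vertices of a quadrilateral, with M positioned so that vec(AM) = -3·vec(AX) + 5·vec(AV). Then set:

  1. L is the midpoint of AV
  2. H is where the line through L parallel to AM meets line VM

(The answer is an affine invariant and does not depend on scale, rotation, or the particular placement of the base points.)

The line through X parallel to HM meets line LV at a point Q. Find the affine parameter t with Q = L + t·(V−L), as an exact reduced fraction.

Assign A = (0, 0), X = (1, 0), V = (0, 1), M = (-3, 5) — the answer is frame-independent, so this choice is without loss of generality.
1. L is the midpoint of AV ⇒ L = (0, 1/2)
2. H is where the line through L parallel to AM meets line VM ⇒ H = (-3/2, 3)
through X parallel to HM: direction (-3/2, 2); meets LV at Q = (0, 4/3)
Q = L + t·(V−L) with t = 5/3

t = 5/3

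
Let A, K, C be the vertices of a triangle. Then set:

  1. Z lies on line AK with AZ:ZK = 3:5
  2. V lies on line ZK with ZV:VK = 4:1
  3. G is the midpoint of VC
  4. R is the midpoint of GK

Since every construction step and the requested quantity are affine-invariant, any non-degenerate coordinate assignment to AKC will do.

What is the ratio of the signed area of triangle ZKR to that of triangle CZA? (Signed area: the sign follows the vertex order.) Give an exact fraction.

[ZKR]:[CZA] = -5/12

Assign A = (0, 0), K = (1, 0), C = (0, 1) — the answer is frame-independent, so this choice is without loss of generality.
1. Z lies on line AK with AZ:ZK = 3:5 ⇒ Z = (3/8, 0)
2. V lies on line ZK with ZV:VK = 4:1 ⇒ V = (7/8, 0)
3. G is the midpoint of VC ⇒ G = (7/16, 1/2)
4. R is the midpoint of GK ⇒ R = (23/32, 1/4)
2·[ZKR] = 5/32, 2·[CZA] = -3/8
[ZKR]:[CZA] = 5/32:-3/8 = -5/12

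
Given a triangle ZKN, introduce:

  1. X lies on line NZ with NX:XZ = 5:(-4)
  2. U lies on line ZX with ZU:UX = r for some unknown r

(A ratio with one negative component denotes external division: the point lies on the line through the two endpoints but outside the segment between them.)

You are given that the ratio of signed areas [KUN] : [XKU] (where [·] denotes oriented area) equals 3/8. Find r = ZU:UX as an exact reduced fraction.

r = -1/2

Choose coordinates Z = (0, 0), K = (1, 0), N = (0, 1).
1. X lies on line NZ with NX:XZ = 5:(-4) ⇒ X = (0, -4)
2. With ZU:UX = r, write λ = r/(r+1) so U = Z + λ·(X−Z); U is affine-linear in λ
Every point depending on U is an affine combination of U and λ-independent points, so each such coordinate is linear in λ; the λ² term in each signed area is a multiple of (X−Z)×(X−Z) = 0, so 2·[KUN] and 2·[XKU] are each linear in λ. Evaluating at λ=0 and λ=1:
  2·[KUN] = -4·λ − 1,   2·[XKU] = -4·λ + 4
So [KUN]:[XKU] = (-4·λ − 1) / (-4·λ + 4). Setting this equal to 3/8:
  -4·λ − 1 = 3/8·(-4·λ + 4)  ⇒  λ = -1
Then r = λ/(1−λ) = (-1)/(2) = -1/2. Check: with r = -1/2, U = (0, 4) and [KUN]:[XKU] = 3/8 as required.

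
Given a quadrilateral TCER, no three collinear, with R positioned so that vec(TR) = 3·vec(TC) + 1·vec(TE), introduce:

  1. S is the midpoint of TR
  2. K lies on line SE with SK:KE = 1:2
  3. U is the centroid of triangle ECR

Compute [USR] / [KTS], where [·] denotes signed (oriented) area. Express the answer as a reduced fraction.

Set T = (0, 0), C = (1, 0), E = (0, 1), R = (3, 1); any affine frame gives the same invariant.
1. S is the midpoint of TR ⇒ S = (3/2, 1/2)
2. K lies on line SE with SK:KE = 1:2 ⇒ K = (1, 2/3)
3. U is the centroid of triangle ECR ⇒ U = (4/3, 2/3)
2·[USR] = 1/3, 2·[KTS] = 1/2
[USR]:[KTS] = 1/3:1/2 = 2/3

[USR]:[KTS] = 2/3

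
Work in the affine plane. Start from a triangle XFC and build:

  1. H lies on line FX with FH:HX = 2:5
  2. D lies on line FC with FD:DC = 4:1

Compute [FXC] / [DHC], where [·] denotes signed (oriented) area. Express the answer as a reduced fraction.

Work in coordinates with X = (0, 0), F = (1, 0), C = (0, 1).
1. H lies on line FX with FH:HX = 2:5 ⇒ H = (5/7, 0)
2. D lies on line FC with FD:DC = 4:1 ⇒ D = (1/5, 4/5)
2·[FXC] = -1, 2·[DHC] = -2/35
[FXC]:[DHC] = -1:-2/35 = 35/2

[FXC]:[DHC] = 35/2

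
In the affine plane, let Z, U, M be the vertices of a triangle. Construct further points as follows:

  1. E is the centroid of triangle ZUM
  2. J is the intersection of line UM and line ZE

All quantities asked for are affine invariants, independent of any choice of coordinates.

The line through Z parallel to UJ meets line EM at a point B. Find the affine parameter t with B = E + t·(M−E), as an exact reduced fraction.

Choose coordinates Z = (0, 0), U = (1, 0), M = (0, 1).
1. E is the centroid of triangle ZUM ⇒ E = (1/3, 1/3)
2. J is the intersection of line UM and line ZE ⇒ J = (1/2, 1/2)
through Z parallel to UJ: direction (-1/2, 1/2); meets EM at B = (1, -1)
B = E + t·(M−E) with t = -2

t = -2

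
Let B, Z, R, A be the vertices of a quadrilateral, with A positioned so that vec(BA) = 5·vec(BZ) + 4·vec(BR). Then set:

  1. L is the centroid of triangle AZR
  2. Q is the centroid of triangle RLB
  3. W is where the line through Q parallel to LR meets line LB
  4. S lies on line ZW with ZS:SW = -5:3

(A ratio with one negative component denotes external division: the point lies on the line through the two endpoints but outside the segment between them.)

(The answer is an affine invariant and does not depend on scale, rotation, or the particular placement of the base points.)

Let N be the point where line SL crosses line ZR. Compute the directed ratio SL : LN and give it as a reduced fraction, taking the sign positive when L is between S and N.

Choose coordinates B = (0, 0), Z = (1, 0), R = (0, 1), A = (5, 4).
1. L is the centroid of triangle AZR ⇒ L = (2, 5/3)
2. Q is the centroid of triangle RLB ⇒ Q = (2/3, 8/9)
3. W is where the line through Q parallel to LR meets line LB ⇒ W = (4/3, 10/9)
4. S lies on line ZW with ZS:SW = -5:3 ⇒ S = (11/6, 25/9)
line SL meets ZR at N = (42/17, -25/17)
L = S + t·(N−S) with t = 17/65, so SL:LN = 17/65:48/65

SL:LN = 17/48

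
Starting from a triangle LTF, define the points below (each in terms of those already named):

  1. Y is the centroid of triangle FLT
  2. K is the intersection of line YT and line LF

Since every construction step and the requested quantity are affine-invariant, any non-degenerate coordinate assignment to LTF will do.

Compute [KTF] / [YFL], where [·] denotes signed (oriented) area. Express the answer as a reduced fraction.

[KTF]:[YFL] = 3/2

Assign L = (0, 0), T = (1, 0), F = (0, 1) — the answer is frame-independent, so this choice is without loss of generality.
1. Y is the centroid of triangle FLT ⇒ Y = (1/3, 1/3)
2. K is the intersection of line YT and line LF ⇒ K = (0, 1/2)
2·[KTF] = 1/2, 2·[YFL] = 1/3
[KTF]:[YFL] = 1/2:1/3 = 3/2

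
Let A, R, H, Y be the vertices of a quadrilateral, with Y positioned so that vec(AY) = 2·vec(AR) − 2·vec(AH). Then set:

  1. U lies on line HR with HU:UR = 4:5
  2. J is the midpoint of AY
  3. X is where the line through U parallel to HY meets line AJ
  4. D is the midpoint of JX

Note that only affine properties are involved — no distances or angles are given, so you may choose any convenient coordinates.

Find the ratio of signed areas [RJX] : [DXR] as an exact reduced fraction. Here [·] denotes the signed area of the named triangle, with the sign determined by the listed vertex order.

[RJX]:[DXR] = 2

Choose coordinates A = (0, 0), R = (1, 0), H = (0, 1), Y = (2, -2).
1. U lies on line HR with HU:UR = 4:5 ⇒ U = (4/9, 5/9)
2. J is the midpoint of AY ⇒ J = (1, -1)
3. X is where the line through U parallel to HY meets line AJ ⇒ X = (22/9, -22/9)
4. D is the midpoint of JX ⇒ D = (31/18, -31/18)
2·[RJX] = 13/9, 2·[DXR] = 13/18
[RJX]:[DXR] = 13/9:13/18 = 2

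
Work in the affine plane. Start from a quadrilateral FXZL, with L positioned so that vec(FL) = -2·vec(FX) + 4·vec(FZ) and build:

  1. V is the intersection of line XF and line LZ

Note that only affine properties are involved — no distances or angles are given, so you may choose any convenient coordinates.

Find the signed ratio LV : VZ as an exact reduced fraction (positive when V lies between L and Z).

Assign F = (0, 0), X = (1, 0), Z = (0, 1), L = (-2, 4) — the answer is frame-independent, so this choice is without loss of generality.
1. V is the intersection of line XF and line LZ ⇒ V = (2/3, 0)
V = L + t·(Z−L) with t = 4/3, so LV:VZ = t:(1−t) = 4/3:-1/3

LV:VZ = -4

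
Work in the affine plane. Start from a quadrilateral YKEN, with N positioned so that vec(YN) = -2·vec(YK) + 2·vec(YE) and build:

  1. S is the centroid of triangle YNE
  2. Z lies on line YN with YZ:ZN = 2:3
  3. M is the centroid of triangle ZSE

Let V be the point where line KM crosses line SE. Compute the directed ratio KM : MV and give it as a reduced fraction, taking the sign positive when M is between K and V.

KM:MV = 14

Work in coordinates with Y = (0, 0), K = (1, 0), E = (0, 1), N = (-2, 2).
1. S is the centroid of triangle YNE ⇒ S = (-2/3, 1)
2. Z lies on line YN with YZ:ZN = 2:3 ⇒ Z = (-4/5, 4/5)
3. M is the centroid of triangle ZSE ⇒ M = (-22/45, 14/15)
line KM meets SE at V = (-25/42, 1)
M = K + t·(V−K) with t = 14/15, so KM:MV = 14/15:1/15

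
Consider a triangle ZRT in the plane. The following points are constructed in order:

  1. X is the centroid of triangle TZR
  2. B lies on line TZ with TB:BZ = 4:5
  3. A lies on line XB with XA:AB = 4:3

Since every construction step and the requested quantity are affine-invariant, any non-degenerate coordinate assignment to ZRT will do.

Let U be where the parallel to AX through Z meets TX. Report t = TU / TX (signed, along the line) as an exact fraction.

t = 9/4

Choose coordinates Z = (0, 0), R = (1, 0), T = (0, 1).
1. X is the centroid of triangle TZR ⇒ X = (1/3, 1/3)
2. B lies on line TZ with TB:BZ = 4:5 ⇒ B = (0, 5/9)
3. A lies on line XB with XA:AB = 4:3 ⇒ A = (1/7, 29/63)
through Z parallel to AX: direction (4/21, -8/63); meets TX at U = (3/4, -1/2)
U = T + t·(X−T) with t = 9/4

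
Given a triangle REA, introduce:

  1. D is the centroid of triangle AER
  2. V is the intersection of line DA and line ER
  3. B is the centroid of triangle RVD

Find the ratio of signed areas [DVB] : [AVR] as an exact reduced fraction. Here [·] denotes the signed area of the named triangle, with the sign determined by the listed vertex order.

[DVB]:[AVR] = 1/9

Set R = (0, 0), E = (1, 0), A = (0, 1); any affine frame gives the same invariant.
1. D is the centroid of triangle AER ⇒ D = (1/3, 1/3)
2. V is the intersection of line DA and line ER ⇒ V = (1/2, 0)
3. B is the centroid of triangle RVD ⇒ B = (5/18, 1/9)
2·[DVB] = -1/18, 2·[AVR] = -1/2
[DVB]:[AVR] = -1/18:-1/2 = 1/9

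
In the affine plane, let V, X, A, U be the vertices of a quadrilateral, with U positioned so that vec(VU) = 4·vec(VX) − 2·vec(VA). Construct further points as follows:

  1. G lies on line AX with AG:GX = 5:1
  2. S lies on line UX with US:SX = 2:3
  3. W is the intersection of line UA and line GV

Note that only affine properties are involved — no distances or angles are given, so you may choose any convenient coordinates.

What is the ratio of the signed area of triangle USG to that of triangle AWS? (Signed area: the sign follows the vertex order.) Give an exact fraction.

[USG]:[AWS] = 19/30

Work in coordinates with V = (0, 0), X = (1, 0), A = (0, 1), U = (4, -2).
1. G lies on line AX with AG:GX = 5:1 ⇒ G = (5/6, 1/6)
2. S lies on line UX with US:SX = 2:3 ⇒ S = (14/5, -6/5)
3. W is the intersection of line UA and line GV ⇒ W = (20/19, 4/19)
2·[USG] = -1/15, 2·[AWS] = -2/19
[USG]:[AWS] = -1/15:-2/19 = 19/30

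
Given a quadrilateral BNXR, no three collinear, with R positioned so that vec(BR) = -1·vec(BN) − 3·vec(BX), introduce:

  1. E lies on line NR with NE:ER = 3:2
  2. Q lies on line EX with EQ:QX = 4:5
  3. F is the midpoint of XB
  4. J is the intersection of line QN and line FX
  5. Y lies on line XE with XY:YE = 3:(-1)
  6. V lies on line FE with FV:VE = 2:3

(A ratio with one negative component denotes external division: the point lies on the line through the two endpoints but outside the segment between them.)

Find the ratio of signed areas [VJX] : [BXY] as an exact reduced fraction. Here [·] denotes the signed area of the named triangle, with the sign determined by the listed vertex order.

[VJX]:[BXY] = 2/5

Work in coordinates with B = (0, 0), N = (1, 0), X = (0, 1), R = (-1, -3).
1. E lies on line NR with NE:ER = 3:2 ⇒ E = (-1/5, -9/5)
2. Q lies on line EX with EQ:QX = 4:5 ⇒ Q = (-1/9, -5/9)
3. F is the midpoint of XB ⇒ F = (0, 1/2)
4. J is the intersection of line QN and line FX ⇒ J = (0, -1/2)
5. Y lies on line XE with XY:YE = 3:(-1) ⇒ Y = (-3/10, -16/5)
6. V lies on line FE with FV:VE = 2:3 ⇒ V = (-2/25, -21/50)
2·[VJX] = 3/25, 2·[BXY] = 3/10
[VJX]:[BXY] = 3/25:3/10 = 2/5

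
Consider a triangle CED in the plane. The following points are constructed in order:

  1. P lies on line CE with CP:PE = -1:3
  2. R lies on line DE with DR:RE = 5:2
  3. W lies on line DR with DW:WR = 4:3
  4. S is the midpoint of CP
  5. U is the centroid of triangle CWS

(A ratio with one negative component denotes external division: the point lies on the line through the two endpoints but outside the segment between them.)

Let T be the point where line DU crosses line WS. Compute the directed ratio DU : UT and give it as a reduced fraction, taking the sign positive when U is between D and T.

DU:UT = -329/29

Assign C = (0, 0), E = (1, 0), D = (0, 1) — the answer is frame-independent, so this choice is without loss of generality.
1. P lies on line CE with CP:PE = -1:3 ⇒ P = (-1/2, 0)
2. R lies on line DE with DR:RE = 5:2 ⇒ R = (5/7, 2/7)
3. W lies on line DR with DW:WR = 4:3 ⇒ W = (20/49, 29/49)
4. S is the midpoint of CP ⇒ S = (-1/4, 0)
5. U is the centroid of triangle CWS ⇒ U = (31/588, 29/147)
line DU meets WS at T = (775/16121, 4321/16121)
U = D + t·(T−D) with t = 329/300, so DU:UT = 329/300:-29/300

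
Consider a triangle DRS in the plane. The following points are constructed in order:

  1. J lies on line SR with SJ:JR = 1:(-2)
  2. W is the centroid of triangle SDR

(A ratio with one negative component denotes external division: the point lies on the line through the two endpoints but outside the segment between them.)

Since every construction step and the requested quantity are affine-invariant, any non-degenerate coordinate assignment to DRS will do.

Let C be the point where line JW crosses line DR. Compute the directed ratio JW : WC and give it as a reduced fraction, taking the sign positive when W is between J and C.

JW:WC = 5

Choose coordinates D = (0, 0), R = (1, 0), S = (0, 1).
1. J lies on line SR with SJ:JR = 1:(-2) ⇒ J = (-1, 2)
2. W is the centroid of triangle SDR ⇒ W = (1/3, 1/3)
line JW meets DR at C = (3/5, 0)
W = J + t·(C−J) with t = 5/6, so JW:WC = 5/6:1/6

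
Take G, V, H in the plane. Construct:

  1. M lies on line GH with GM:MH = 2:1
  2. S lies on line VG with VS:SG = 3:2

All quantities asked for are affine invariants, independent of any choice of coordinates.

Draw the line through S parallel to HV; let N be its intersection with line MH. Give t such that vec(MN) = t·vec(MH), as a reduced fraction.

Work in coordinates with G = (0, 0), V = (1, 0), H = (0, 1).
1. M lies on line GH with GM:MH = 2:1 ⇒ M = (0, 2/3)
2. S lies on line VG with VS:SG = 3:2 ⇒ S = (2/5, 0)
through S parallel to HV: direction (1, -1); meets MH at N = (0, 2/5)
N = M + t·(H−M) with t = -4/5

t = -4/5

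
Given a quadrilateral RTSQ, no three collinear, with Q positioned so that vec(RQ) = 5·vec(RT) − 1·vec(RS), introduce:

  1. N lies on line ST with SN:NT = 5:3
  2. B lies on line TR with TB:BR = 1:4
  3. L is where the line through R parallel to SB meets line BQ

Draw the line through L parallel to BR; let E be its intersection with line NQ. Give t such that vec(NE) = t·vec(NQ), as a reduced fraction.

t = 19/187

Choose coordinates R = (0, 0), T = (1, 0), S = (0, 1), Q = (5, -1).
1. N lies on line ST with SN:NT = 5:3 ⇒ N = (5/8, 3/8)
2. B lies on line TR with TB:BR = 1:4 ⇒ B = (4/5, 0)
3. L is where the line through R parallel to SB meets line BQ ⇒ L = (-16/85, 4/17)
through L parallel to BR: direction (-4/5, 0); meets NQ at E = (200/187, 4/17)
E = N + t·(Q−N) with t = 19/187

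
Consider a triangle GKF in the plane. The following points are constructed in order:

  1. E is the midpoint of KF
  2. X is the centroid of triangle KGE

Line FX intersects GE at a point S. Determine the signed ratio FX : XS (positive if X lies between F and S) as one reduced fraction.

FX:XS = -4

Set G = (0, 0), K = (1, 0), F = (0, 1); any affine frame gives the same invariant.
1. E is the midpoint of KF ⇒ E = (1/2, 1/2)
2. X is the centroid of triangle KGE ⇒ X = (1/2, 1/6)
line FX meets GE at S = (3/8, 3/8)
X = F + t·(S−F) with t = 4/3, so FX:XS = 4/3:-1/3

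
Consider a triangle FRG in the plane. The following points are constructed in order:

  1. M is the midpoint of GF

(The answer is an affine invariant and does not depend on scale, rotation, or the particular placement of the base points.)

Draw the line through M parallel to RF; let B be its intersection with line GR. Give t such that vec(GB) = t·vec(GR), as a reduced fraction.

Choose coordinates F = (0, 0), R = (1, 0), G = (0, 1).
1. M is the midpoint of GF ⇒ M = (0, 1/2)
through M parallel to RF: direction (-1, 0); meets GR at B = (1/2, 1/2)
B = G + t·(R−G) with t = 1/2

t = 1/2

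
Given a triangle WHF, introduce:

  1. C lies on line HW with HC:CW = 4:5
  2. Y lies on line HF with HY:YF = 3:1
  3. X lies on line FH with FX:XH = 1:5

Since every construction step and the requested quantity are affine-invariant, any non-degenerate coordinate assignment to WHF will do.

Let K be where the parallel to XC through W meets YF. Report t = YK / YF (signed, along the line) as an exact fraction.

Assign W = (0, 0), H = (1, 0), F = (0, 1) — the answer is frame-independent, so this choice is without loss of generality.
1. C lies on line HW with HC:CW = 4:5 ⇒ C = (5/9, 0)
2. Y lies on line HF with HY:YF = 3:1 ⇒ Y = (1/4, 3/4)
3. X lies on line FH with FX:XH = 1:5 ⇒ X = (1/6, 5/6)
through W parallel to XC: direction (7/18, -5/6); meets YF at K = (-7/8, 15/8)
K = Y + t·(F−Y) with t = 9/2

t = 9/2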